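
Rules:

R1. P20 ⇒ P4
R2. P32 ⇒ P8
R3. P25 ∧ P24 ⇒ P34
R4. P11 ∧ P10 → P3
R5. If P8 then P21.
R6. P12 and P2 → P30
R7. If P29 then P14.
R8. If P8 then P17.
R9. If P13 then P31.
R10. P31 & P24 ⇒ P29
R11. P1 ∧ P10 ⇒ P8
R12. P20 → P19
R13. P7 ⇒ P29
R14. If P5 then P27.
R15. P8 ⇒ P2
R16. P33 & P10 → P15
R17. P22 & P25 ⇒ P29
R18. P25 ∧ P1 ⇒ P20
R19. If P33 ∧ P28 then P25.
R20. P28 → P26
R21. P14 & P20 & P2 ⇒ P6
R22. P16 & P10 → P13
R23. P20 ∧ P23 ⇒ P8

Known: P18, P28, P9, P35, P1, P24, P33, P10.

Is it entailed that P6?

Forward chaining from the given facts derives: P8, P2, P15, P25, P26, P34, P21, P17, P20, P4, P19.
The only rule concluding P6 is R21, which needs P14; that is never established.

No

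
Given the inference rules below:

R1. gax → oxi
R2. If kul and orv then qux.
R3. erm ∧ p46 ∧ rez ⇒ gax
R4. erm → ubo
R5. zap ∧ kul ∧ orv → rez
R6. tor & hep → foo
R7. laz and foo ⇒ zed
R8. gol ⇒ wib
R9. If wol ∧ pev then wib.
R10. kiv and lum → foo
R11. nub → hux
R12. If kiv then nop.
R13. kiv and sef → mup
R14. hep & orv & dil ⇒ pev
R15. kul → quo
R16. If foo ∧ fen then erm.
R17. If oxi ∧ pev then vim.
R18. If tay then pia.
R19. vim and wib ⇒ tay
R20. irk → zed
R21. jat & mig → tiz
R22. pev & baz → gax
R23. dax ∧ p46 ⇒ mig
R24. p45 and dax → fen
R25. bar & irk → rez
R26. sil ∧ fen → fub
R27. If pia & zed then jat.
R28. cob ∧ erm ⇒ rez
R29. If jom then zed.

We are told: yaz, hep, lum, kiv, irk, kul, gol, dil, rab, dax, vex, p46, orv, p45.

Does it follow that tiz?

No

Forward chaining from the given facts derives: qux, wib, foo, nop, pev, quo, zed, mig, fen, erm, ubo.
The only rule concluding tiz is R21, which needs jat; that is never established.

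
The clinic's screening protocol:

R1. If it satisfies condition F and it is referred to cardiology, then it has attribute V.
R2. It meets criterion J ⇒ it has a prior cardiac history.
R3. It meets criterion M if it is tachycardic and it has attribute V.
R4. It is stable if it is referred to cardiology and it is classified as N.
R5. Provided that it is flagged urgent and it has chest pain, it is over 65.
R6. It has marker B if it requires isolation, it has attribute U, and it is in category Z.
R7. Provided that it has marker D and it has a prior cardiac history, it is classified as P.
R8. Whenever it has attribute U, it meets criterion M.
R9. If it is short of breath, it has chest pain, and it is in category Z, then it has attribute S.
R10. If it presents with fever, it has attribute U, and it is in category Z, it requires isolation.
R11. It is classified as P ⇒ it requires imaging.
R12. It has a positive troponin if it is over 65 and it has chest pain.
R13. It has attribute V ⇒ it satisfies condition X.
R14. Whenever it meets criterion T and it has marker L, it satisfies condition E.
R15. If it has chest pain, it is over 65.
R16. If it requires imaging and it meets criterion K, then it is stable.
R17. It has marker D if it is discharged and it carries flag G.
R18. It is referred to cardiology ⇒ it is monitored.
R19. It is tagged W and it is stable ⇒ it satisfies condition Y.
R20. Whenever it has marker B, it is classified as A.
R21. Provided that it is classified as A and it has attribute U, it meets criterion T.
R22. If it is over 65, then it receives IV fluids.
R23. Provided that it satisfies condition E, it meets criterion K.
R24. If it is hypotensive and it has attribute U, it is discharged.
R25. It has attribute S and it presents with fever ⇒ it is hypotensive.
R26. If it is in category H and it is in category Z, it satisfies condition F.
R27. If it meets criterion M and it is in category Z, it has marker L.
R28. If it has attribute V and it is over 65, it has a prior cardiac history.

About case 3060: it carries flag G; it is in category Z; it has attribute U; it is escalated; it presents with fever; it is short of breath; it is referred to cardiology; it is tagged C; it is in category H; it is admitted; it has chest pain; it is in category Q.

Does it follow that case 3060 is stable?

Yes

By R8 (it has attribute U): it meets criterion M.
By R9 (it is short of breath, it has chest pain, it is in category Z): it has attribute S.
By R10 (it presents with fever, it has attribute U, it is in category Z): it requires isolation.
By R15 (it has chest pain): it is over 65.
By R25 (it has attribute S, it presents with fever): it is hypotensive.
By R26 (it is in category H, it is in category Z): it satisfies condition F.
By R27 (it meets criterion M, it is in category Z): it has marker L.
By R1 (it satisfies condition F, it is referred to cardiology): it has attribute V.
By R6 (it requires isolation, it has attribute U, it is in category Z): it has marker B.
By R20 (it has marker B): it is classified as A.
By R21 (it is classified as A, it has attribute U): it meets criterion T.
By R24 (it is hypotensive, it has attribute U): it is discharged.
By R28 (it has attribute V, it is over 65): it has a prior cardiac history.
By R14 (it meets criterion T, it has marker L): it satisfies condition E.
By R17 (it is discharged, it carries flag G): it has marker D.
By R23 (it satisfies condition E): it meets criterion K.
By R7 (it has marker D, it has a prior cardiac history): it is classified as P.
By R11 (it is classified as P): it requires imaging.
By R16 (it requires imaging, it meets criterion K): it is stable.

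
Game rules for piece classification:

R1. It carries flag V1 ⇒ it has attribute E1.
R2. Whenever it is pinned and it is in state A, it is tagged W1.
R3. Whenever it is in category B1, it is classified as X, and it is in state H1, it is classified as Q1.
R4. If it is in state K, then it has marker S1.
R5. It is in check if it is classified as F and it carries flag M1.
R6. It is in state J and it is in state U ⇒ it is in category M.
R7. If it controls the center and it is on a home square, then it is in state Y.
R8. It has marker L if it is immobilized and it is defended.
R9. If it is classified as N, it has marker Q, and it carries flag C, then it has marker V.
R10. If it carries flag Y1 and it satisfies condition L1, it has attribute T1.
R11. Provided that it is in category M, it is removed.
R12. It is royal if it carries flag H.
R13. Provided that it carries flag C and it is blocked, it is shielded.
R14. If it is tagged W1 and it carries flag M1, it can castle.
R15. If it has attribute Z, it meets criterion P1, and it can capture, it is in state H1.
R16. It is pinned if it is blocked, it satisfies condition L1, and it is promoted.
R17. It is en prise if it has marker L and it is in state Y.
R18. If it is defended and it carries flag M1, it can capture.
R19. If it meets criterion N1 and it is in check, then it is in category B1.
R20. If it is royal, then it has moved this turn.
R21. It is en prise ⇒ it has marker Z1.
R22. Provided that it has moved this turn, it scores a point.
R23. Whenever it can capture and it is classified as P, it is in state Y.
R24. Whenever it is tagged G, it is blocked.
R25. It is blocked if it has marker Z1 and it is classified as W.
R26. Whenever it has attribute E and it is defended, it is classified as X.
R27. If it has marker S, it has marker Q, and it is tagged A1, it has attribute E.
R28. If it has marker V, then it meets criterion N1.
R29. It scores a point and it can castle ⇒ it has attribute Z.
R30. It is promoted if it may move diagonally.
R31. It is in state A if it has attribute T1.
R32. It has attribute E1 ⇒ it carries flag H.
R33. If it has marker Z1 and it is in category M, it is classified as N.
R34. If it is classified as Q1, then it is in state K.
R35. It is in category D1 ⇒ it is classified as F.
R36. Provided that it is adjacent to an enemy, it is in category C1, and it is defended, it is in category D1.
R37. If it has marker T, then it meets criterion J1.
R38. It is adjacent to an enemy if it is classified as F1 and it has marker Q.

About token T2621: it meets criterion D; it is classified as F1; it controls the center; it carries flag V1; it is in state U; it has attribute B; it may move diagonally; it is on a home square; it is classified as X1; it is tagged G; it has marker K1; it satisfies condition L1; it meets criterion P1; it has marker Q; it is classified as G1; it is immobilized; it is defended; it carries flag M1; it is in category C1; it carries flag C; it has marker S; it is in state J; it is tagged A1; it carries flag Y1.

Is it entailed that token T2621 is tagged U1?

No

Forward chaining from the given facts derives: has attribute E1, is in category M, is in state Y, has marker L, has attribute T1, is removed, is en prise, can capture, has marker Z1, is blocked, has attribute E, is promoted, is in state A, carries flag H, is classified as N, is adjacent to an enemy, has marker V, is royal, is shielded, is pinned, has moved this turn, scores a point, is classified as X, meets criterion N1, is in category D1, is tagged W1, can castle, has attribute Z, is classified as F, is in check, is in state H1, is in category B1, is classified as Q1, is in state K, has marker S1.
No rule has "it is tagged U1" as its conclusion, and it is not among the given facts.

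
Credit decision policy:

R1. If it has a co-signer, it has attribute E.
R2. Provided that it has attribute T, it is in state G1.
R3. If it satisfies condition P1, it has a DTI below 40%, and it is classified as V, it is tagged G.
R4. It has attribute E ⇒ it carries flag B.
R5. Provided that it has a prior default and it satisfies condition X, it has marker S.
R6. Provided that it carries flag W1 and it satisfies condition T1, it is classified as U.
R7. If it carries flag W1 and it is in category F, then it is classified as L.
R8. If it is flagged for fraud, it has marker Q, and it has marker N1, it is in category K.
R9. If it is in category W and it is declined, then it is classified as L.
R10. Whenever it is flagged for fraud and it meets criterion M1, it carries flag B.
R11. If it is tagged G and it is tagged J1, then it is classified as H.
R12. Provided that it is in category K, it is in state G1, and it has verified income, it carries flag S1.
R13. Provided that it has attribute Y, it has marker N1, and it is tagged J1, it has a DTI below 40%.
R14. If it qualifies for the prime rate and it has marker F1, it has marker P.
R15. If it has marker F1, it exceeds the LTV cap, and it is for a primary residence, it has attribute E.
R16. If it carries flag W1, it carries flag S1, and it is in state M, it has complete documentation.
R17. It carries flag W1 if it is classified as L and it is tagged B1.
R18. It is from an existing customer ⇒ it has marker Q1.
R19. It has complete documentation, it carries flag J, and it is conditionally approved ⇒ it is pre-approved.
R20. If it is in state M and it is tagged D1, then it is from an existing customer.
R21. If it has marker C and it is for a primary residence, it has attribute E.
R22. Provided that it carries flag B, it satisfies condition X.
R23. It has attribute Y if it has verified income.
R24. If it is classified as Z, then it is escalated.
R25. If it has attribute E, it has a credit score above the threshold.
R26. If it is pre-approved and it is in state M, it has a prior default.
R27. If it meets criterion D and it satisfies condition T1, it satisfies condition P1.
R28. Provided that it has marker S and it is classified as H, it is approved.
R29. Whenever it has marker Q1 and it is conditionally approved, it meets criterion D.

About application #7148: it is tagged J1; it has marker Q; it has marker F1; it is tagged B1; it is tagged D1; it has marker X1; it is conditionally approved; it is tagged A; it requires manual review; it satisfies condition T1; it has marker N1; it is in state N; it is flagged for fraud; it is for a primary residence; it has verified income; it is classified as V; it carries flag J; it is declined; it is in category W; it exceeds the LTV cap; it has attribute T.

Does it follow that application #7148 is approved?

No

Forward chaining from the given facts derives: is in state G1, is in category K, is classified as L, carries flag S1, has attribute E, carries flag W1, has attribute Y, has a credit score above the threshold, carries flag B, is classified as U, has a DTI below 40%, satisfies condition X.
The only rule concluding "it is approved" is R28, which needs "it has marker S"; that is never established.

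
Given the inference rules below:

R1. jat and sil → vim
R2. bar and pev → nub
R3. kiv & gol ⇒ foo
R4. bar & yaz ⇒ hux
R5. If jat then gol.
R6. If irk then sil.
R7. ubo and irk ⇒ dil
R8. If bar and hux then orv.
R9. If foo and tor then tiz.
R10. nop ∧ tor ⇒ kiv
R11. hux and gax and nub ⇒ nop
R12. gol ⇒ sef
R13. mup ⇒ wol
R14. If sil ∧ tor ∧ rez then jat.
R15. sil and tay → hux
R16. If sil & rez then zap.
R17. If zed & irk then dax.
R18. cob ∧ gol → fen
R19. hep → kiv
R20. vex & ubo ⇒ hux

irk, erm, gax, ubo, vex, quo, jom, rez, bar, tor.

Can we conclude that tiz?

Forward chaining from the given facts derives: sil, dil, jat, zap, hux, vim, gol, orv, sef.
The only rule concluding tiz is R9, which needs foo; that is never established.

No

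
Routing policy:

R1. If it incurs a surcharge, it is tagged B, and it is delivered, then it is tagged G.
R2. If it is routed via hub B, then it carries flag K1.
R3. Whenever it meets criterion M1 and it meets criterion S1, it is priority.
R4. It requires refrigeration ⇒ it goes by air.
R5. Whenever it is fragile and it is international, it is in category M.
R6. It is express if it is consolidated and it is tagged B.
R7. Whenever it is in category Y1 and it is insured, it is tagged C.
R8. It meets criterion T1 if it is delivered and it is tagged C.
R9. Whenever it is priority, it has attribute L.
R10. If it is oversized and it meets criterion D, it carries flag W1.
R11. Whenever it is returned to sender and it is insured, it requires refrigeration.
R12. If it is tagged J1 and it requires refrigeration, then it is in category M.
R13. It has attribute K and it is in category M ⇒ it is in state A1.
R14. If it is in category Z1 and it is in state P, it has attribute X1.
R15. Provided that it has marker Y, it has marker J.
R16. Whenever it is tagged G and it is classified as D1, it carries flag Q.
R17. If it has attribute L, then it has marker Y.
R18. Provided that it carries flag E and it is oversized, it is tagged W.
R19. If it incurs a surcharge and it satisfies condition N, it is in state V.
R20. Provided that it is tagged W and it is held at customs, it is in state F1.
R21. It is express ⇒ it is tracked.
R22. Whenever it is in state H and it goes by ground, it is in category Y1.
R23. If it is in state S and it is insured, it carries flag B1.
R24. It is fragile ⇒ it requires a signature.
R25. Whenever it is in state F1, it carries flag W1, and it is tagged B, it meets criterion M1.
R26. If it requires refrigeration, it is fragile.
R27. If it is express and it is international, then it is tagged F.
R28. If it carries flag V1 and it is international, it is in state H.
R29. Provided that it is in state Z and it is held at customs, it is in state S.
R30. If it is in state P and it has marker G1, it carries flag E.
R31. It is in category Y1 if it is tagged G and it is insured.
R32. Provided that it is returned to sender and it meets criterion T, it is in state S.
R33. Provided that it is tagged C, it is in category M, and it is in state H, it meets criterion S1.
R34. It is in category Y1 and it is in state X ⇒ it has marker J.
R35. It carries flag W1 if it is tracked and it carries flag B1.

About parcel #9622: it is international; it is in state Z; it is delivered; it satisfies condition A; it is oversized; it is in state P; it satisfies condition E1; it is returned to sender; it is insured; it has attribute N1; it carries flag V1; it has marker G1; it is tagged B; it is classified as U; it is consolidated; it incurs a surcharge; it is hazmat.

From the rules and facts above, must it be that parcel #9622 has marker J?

No

Forward chaining from the given facts derives: is tagged G, is express, requires refrigeration, is tracked, is fragile, is tagged F, is in state H, carries flag E, is in category Y1, goes by air, is in category M, is tagged C, meets criterion T1, is tagged W, requires a signature, meets criterion S1.
Rules concluding "it has marker J": R15 needs "it has marker Y"; R34 needs "it is in state X" — none of these are established.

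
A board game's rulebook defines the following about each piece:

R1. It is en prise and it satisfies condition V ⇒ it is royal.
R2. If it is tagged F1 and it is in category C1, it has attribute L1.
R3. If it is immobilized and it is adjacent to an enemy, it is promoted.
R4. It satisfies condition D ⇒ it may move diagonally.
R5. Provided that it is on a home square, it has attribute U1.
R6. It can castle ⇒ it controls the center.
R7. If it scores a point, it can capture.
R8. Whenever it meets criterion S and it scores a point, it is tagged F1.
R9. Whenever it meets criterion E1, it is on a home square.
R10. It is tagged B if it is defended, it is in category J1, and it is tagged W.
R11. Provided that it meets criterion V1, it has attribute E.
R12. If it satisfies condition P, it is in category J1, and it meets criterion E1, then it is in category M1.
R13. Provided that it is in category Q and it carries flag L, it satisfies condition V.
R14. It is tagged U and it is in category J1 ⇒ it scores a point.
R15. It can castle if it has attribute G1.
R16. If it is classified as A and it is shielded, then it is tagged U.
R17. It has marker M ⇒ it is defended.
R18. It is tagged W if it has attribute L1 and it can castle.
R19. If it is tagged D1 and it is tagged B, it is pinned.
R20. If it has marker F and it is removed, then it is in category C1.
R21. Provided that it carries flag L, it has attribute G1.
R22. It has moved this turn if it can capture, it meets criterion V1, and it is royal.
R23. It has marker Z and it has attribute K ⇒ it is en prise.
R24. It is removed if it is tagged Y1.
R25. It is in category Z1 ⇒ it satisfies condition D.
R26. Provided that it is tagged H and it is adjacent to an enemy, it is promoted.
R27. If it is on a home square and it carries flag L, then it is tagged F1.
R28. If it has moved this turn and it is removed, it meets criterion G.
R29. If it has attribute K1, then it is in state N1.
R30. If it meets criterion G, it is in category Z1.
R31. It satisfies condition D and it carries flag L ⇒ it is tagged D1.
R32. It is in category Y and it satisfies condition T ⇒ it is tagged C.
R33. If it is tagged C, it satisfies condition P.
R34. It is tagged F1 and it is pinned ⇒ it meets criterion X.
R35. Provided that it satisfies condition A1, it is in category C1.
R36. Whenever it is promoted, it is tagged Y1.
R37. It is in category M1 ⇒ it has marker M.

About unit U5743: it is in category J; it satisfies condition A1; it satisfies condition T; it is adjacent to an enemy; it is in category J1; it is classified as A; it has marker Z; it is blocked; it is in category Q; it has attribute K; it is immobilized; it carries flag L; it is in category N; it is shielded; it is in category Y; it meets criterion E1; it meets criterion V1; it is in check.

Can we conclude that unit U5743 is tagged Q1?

Forward chaining from the given facts derives: is promoted, is on a home square, has attribute E, satisfies condition V, is tagged U, has attribute G1, is en prise, is tagged F1, is tagged C, satisfies condition P, is in category C1, is tagged Y1, is royal, has attribute L1, has attribute U1, is in category M1, scores a point, can castle, is tagged W, is removed, has marker M, controls the center, can capture, is defended, has moved this turn, meets criterion G, is in category Z1, is tagged B, satisfies condition D, is tagged D1, may move diagonally, is pinned, meets criterion X.
No rule has "it is tagged Q1" as its conclusion, and it is not among the given facts.

No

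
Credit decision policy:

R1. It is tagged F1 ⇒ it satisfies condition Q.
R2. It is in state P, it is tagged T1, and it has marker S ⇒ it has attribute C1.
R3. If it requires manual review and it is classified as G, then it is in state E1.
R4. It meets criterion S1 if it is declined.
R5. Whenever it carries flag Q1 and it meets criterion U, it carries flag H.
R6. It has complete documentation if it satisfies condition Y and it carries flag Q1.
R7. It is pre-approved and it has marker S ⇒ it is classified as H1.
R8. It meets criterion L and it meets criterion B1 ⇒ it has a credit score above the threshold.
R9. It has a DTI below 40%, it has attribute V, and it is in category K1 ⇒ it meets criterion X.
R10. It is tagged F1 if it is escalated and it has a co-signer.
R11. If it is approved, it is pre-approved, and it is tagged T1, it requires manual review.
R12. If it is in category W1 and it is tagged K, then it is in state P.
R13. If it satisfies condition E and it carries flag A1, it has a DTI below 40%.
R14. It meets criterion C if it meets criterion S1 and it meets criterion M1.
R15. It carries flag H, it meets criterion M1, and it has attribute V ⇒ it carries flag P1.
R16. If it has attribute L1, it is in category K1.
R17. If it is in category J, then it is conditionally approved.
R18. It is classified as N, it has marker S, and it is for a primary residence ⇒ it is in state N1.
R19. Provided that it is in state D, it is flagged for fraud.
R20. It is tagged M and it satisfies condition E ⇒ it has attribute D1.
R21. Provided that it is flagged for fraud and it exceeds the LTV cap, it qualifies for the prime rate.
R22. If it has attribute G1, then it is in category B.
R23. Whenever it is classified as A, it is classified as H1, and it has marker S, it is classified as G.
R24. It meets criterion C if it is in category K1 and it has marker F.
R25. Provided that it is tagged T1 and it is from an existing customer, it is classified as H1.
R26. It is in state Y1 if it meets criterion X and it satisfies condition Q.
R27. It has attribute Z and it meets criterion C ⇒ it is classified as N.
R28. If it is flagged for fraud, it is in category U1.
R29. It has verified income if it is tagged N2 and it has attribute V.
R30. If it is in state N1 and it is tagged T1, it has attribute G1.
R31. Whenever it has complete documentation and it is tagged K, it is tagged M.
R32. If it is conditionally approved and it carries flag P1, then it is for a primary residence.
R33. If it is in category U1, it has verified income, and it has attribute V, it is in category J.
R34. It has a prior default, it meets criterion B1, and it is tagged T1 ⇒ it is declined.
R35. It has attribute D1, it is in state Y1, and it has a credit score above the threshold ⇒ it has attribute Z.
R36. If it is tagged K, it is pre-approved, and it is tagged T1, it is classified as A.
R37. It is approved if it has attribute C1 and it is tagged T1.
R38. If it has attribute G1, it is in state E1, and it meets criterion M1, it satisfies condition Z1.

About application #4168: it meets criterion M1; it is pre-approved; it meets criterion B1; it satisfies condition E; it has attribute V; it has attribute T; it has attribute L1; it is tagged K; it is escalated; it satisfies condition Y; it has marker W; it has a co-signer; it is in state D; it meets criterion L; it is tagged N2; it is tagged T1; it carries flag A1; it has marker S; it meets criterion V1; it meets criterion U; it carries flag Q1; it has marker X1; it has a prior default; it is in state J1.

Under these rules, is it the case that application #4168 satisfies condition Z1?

Forward chaining from the given facts derives: carries flag H, has complete documentation, is classified as H1, has a credit score above the threshold, is tagged F1, has a DTI below 40%, carries flag P1, is in category K1, is flagged for fraud, is in category U1, has verified income, is tagged M, is in category J, is declined, is classified as A, satisfies condition Q, meets criterion S1, meets criterion X, meets criterion C, is conditionally approved, has attribute D1, is classified as G, is in state Y1, is for a primary residence, has attribute Z, is classified as N, is in state N1, has attribute G1, is in category B.
The only rule concluding "it satisfies condition Z1" is R38, which needs "it is in state E1"; that is never established.

No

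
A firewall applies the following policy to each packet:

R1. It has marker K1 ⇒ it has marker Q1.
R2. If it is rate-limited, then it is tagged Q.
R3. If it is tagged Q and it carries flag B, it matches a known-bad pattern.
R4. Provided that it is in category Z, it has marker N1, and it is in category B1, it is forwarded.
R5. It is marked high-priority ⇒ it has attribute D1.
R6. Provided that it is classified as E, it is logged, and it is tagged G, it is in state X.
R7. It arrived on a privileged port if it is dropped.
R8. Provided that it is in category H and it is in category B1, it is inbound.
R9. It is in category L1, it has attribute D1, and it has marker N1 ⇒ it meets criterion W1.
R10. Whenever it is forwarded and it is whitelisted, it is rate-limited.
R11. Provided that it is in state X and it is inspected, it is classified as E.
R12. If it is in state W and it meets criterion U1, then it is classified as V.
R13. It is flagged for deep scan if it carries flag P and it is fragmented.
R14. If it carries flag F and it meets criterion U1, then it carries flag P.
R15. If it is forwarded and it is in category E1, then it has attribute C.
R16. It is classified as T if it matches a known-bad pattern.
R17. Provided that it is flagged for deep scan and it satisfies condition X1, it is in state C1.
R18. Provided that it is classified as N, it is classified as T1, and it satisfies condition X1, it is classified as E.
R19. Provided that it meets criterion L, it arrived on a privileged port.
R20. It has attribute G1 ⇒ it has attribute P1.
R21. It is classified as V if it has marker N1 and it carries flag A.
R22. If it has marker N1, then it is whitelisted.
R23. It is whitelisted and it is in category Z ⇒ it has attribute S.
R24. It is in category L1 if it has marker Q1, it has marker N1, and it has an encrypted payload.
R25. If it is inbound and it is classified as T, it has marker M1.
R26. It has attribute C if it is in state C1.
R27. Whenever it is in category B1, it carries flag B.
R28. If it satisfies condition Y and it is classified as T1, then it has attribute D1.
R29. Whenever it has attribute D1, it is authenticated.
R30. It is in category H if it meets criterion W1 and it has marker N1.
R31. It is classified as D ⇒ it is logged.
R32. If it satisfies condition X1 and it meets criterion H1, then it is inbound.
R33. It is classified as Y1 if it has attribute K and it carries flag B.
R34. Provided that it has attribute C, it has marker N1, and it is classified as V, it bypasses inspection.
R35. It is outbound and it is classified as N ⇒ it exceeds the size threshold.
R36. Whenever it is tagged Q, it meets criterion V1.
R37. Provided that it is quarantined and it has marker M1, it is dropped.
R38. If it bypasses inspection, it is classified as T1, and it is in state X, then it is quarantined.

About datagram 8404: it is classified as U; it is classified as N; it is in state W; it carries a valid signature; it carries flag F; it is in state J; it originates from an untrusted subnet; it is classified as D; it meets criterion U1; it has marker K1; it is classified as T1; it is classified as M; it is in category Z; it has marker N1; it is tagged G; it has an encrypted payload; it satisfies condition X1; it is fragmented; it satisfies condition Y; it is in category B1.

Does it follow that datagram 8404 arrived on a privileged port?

By R1 (it has marker K1): it has marker Q1.
By R4 (it is in category Z, it has marker N1, it is in category B1): it is forwarded.
By R12 (it is in state W, it meets criterion U1): it is classified as V.
By R14 (it carries flag F, it meets criterion U1): it carries flag P.
By R18 (it is classified as N, it is classified as T1, it satisfies condition X1): it is classified as E.
By R22 (it has marker N1): it is whitelisted.
By R24 (it has marker Q1, it has marker N1, it has an encrypted payload): it is in category L1.
By R27 (it is in category B1): it carries flag B.
By R28 (it satisfies condition Y, it is classified as T1): it has attribute D1.
By R31 (it is classified as D): it is logged.
By R6 (it is classified as E, it is logged, it is tagged G): it is in state X.
By R9 (it is in category L1, it has attribute D1, it has marker N1): it meets criterion W1.
By R10 (it is forwarded, it is whitelisted): it is rate-limited.
By R13 (it carries flag P, it is fragmented): it is flagged for deep scan.
By R17 (it is flagged for deep scan, it satisfies condition X1): it is in state C1.
By R26 (it is in state C1): it has attribute C.
By R30 (it meets criterion W1, it has marker N1): it is in category H.
By R34 (it has attribute C, it has marker N1, it is classified as V): it bypasses inspection.
By R38 (it bypasses inspection, it is classified as T1, it is in state X): it is quarantined.
By R2 (it is rate-limited): it is tagged Q.
By R3 (it is tagged Q, it carries flag B): it matches a known-bad pattern.
By R8 (it is in category H, it is in category B1): it is inbound.
By R16 (it matches a known-bad pattern): it is classified as T.
By R25 (it is inbound, it is classified as T): it has marker M1.
By R37 (it is quarantined, it has marker M1): it is dropped.
By R7 (it is dropped): it arrived on a privileged port.

Yes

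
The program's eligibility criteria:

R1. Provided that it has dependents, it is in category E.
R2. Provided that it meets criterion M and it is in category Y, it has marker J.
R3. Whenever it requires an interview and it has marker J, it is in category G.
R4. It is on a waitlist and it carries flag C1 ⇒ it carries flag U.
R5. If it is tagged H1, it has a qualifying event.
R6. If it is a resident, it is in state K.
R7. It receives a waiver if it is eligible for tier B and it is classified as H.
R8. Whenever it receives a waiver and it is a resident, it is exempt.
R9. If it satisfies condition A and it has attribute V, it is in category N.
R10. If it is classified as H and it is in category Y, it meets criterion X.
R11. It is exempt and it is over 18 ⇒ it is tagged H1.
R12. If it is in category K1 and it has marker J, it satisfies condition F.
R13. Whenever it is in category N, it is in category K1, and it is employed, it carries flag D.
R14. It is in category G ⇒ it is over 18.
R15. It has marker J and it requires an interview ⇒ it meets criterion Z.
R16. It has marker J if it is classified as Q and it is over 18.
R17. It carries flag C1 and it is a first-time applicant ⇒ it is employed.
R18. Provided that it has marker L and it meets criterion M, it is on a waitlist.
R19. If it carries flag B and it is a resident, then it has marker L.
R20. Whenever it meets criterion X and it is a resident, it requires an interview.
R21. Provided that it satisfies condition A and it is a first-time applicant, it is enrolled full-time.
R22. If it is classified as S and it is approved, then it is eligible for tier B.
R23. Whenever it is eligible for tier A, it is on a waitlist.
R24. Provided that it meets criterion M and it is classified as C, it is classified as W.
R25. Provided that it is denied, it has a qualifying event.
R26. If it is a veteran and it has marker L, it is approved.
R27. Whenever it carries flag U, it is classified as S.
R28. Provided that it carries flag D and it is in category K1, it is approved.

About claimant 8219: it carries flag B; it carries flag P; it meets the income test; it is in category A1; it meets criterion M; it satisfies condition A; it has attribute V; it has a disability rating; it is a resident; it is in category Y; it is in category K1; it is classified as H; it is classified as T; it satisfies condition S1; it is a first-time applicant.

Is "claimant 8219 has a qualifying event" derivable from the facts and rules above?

No

Forward chaining from the given facts derives: has marker J, is in state K, is in category N, meets criterion X, satisfies condition F, has marker L, requires an interview, is enrolled full-time, is in category G, is over 18, meets criterion Z, is on a waitlist.
Rules concluding "it has a qualifying event": R5 needs "it is tagged H1"; R25 needs "it is denied" — none of these are established.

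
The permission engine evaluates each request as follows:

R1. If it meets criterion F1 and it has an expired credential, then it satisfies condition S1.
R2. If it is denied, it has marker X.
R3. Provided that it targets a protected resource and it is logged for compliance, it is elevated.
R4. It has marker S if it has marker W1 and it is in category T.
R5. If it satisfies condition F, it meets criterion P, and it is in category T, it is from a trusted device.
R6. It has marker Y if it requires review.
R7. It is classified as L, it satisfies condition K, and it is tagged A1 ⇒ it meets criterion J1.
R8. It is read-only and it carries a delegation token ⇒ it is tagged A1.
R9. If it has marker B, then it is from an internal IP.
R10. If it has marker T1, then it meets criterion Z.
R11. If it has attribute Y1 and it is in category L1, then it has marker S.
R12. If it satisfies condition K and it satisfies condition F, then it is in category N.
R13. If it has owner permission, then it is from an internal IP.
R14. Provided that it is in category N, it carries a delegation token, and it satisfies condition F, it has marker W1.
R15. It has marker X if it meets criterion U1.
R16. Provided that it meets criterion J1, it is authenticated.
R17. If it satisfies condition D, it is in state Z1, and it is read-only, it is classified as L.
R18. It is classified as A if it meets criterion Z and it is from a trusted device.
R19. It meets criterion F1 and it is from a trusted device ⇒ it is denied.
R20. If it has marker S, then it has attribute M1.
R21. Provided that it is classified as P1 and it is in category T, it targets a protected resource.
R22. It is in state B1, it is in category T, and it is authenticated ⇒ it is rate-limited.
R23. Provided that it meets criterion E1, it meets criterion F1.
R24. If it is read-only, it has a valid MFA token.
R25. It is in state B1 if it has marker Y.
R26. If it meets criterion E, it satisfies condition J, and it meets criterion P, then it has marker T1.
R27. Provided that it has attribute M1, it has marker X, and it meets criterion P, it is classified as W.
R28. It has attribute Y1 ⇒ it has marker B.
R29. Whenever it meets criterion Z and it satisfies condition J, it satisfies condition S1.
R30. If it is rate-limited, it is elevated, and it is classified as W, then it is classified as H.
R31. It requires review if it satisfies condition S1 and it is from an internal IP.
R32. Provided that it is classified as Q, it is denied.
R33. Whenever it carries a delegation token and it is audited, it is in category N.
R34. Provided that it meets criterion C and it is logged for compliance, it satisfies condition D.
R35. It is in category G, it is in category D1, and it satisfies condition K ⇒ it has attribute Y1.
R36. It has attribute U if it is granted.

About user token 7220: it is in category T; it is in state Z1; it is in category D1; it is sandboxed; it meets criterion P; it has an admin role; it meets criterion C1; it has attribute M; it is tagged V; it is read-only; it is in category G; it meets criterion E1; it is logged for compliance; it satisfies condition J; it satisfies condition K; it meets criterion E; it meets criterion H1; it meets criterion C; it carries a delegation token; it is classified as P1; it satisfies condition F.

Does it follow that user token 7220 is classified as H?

By R5 (it satisfies condition F, it meets criterion P, it is in category T): it is from a trusted device.
By R8 (it is read-only, it carries a delegation token): it is tagged A1.
By R12 (it satisfies condition K, it satisfies condition F): it is in category N.
By R14 (it is in category N, it carries a delegation token, it satisfies condition F): it has marker W1.
By R21 (it is classified as P1, it is in category T): it targets a protected resource.
By R23 (it meets criterion E1): it meets criterion F1.
By R26 (it meets criterion E, it satisfies condition J, it meets criterion P): it has marker T1.
By R34 (it meets criterion C, it is logged for compliance): it satisfies condition D.
By R35 (it is in category G, it is in category D1, it satisfies condition K): it has attribute Y1.
By R3 (it targets a protected resource, it is logged for compliance): it is elevated.
By R4 (it has marker W1, it is in category T): it has marker S.
By R10 (it has marker T1): it meets criterion Z.
By R17 (it satisfies condition D, it is in state Z1, it is read-only): it is classified as L.
By R19 (it meets criterion F1, it is from a trusted device): it is denied.
By R20 (it has marker S): it has attribute M1.
By R28 (it has attribute Y1): it has marker B.
By R29 (it meets criterion Z, it satisfies condition J): it satisfies condition S1.
By R2 (it is denied): it has marker X.
By R7 (it is classified as L, it satisfies condition K, it is tagged A1): it meets criterion J1.
By R9 (it has marker B): it is from an internal IP.
By R16 (it meets criterion J1): it is authenticated.
By R27 (it has attribute M1, it has marker X, it meets criterion P): it is classified as W.
By R31 (it satisfies condition S1, it is from an internal IP): it requires review.
By R6 (it requires review): it has marker Y.
By R25 (it has marker Y): it is in state B1.
By R22 (it is in state B1, it is in category T, it is authenticated): it is rate-limited.
By R30 (it is rate-limited, it is elevated, it is classified as W): it is classified as H.

Yes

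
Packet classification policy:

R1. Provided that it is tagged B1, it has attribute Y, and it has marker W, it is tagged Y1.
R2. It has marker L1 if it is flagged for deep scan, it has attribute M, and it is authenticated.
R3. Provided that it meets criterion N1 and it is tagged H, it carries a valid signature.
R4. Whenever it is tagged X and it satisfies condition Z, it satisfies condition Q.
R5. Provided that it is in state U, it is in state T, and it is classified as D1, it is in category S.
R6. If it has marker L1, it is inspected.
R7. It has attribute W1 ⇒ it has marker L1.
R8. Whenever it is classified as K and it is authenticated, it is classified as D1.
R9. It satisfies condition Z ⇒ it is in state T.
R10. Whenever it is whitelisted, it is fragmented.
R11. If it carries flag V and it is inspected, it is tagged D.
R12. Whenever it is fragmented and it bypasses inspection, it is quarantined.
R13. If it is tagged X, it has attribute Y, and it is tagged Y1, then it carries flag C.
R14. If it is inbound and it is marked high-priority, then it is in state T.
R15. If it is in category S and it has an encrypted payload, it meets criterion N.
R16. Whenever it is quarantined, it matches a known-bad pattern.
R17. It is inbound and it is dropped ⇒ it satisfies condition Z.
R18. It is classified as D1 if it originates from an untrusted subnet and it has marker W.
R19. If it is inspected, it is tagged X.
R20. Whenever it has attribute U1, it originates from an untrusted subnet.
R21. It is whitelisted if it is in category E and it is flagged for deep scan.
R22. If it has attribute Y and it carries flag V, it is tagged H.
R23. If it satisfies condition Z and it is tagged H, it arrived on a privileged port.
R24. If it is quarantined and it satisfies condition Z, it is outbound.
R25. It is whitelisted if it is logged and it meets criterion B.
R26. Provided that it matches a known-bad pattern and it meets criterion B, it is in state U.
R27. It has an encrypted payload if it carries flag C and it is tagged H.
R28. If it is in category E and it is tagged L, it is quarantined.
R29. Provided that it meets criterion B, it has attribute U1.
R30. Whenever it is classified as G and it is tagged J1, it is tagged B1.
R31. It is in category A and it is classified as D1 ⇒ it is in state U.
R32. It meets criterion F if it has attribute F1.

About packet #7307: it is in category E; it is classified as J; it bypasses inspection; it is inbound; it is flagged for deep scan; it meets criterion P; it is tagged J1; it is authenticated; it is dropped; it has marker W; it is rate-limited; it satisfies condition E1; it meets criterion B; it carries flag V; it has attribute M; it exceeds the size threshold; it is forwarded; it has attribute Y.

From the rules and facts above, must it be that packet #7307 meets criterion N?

Forward chaining from the given facts derives: has marker L1, is inspected, is tagged D, satisfies condition Z, is tagged X, is whitelisted, is tagged H, arrived on a privileged port, has attribute U1, satisfies condition Q, is in state T, is fragmented, is quarantined, matches a known-bad pattern, originates from an untrusted subnet, is outbound, is in state U, is classified as D1, is in category S.
The only rule concluding "it meets criterion N" is R15, which needs "it has an encrypted payload"; that is never established.

No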